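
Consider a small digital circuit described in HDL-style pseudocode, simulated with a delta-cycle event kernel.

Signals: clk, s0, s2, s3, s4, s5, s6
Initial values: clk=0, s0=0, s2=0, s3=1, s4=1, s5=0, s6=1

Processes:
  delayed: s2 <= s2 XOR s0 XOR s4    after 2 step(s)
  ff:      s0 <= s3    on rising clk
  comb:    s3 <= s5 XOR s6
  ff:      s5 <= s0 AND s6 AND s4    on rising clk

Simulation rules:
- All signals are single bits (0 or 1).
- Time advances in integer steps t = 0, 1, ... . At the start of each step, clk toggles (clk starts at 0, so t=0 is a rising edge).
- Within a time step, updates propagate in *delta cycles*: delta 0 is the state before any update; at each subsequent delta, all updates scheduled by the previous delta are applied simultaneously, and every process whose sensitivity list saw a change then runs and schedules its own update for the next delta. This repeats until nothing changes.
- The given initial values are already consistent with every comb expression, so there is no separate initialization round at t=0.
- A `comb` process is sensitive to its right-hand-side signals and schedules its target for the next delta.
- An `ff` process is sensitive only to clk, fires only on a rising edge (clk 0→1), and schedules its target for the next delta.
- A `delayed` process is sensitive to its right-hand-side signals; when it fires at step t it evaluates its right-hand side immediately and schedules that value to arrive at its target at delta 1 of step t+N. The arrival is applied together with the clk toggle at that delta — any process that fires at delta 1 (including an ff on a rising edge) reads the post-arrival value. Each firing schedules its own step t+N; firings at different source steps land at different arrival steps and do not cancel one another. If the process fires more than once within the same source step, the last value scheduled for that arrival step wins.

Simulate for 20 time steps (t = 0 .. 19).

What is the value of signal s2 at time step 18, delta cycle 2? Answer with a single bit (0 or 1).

[bits: s3,clk,s5,s6,s4,s2,s0]
t=0: Δ0=1001100 Δ1=1101100 Δ2=1101101 | 2Δ
t=1: Δ0=1101101 Δ1=1001101 | 1Δ
t=2: Δ0=1001101 Δ1=1101101 Δ2=1111101 Δ3=0111101 | 3Δ
t=3: Δ0=0111101 Δ1=0011101 | 1Δ
t=4: Δ0=0011101 Δ1=0111101 Δ2=0111100 | 2Δ
t=5: Δ0=0111100 Δ1=0011100 | 1Δ
t=6: Δ0=0011100 Δ1=0111110 Δ2=0101110 Δ3=1101110 | 3Δ
t=7: Δ0=1101110 Δ1=1001110 | 1Δ
t=8: Δ0=1001110 Δ1=1101100 Δ2=1101101 | 2Δ
t=9: Δ0=1101101 Δ1=1001101 | 1Δ
t=10: Δ0=1001101 Δ1=1101101 Δ2=1111101 Δ3=0111101 | 3Δ
t=11: Δ0=0111101 Δ1=0011101 | 1Δ
t=12: Δ0=0011101 Δ1=0111101 Δ2=0111100 | 2Δ
t=13: Δ0=0111100 Δ1=0011100 | 1Δ
t=14: Δ0=0011100 Δ1=0111110 Δ2=0101110 Δ3=1101110 | 3Δ
t=15: Δ0=1101110 Δ1=1001110 | 1Δ
t=16: Δ0=1001110 Δ1=1101100 Δ2=1101101 | 2Δ
t=17: Δ0=1101101 Δ1=1001101 | 1Δ
t=18: Δ0=1001101 Δ1=1101101 Δ2=1111101 Δ3=0111101 | 3Δ
t=19: Δ0=0111101 Δ1=0011101 | 1Δ

0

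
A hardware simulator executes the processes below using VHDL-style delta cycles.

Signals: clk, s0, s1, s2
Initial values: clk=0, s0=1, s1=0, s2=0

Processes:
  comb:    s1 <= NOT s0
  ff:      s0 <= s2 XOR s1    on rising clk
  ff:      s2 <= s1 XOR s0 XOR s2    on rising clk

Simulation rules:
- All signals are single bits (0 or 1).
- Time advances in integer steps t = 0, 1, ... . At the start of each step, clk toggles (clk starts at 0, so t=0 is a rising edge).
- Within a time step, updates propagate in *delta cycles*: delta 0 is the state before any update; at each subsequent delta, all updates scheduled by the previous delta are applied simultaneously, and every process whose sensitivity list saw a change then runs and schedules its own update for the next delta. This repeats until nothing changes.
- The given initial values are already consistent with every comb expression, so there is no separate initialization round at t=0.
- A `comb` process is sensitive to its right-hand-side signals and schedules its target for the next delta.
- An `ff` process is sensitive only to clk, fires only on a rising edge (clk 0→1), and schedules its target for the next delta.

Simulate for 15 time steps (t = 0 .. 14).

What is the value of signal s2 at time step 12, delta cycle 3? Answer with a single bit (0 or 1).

1

t=0 Δ0: clk=0 s1=0 s0=1 s2=0
  Δ1: clk:0→1
  Δ2: s0:1→0, s2:0→1
  Δ3: s1:0→1
  (3Δ to stable)
t=1 Δ0: clk=1 s1=1 s0=0 s2=1
  Δ1: clk:1→0
  (1Δ to stable)
t=2 Δ0: clk=0 s1=1 s0=0 s2=1
  Δ1: clk:0→1
  Δ2: s2:1→0
  (2Δ to stable)
t=3 Δ0: clk=1 s1=1 s0=0 s2=0
  Δ1: clk:1→0
  (1Δ to stable)
t=4 Δ0: clk=0 s1=1 s0=0 s2=0
  Δ1: clk:0→1
  Δ2: s0:0→1, s2:0→1
  Δ3: s1:1→0
  (3Δ to stable)
t=5 Δ0: clk=1 s1=0 s0=1 s2=1
  Δ1: clk:1→0
  (1Δ to stable)
t=6 Δ0: clk=0 s1=0 s0=1 s2=1
  Δ1: clk:0→1
  Δ2: s2:1→0
  (2Δ to stable)
t=7 Δ0: clk=1 s1=0 s0=1 s2=0
  Δ1: clk:1→0
  (1Δ to stable)
t=8 Δ0: clk=0 s1=0 s0=1 s2=0
  Δ1: clk:0→1
  Δ2: s0:1→0, s2:0→1
  Δ3: s1:0→1
  (3Δ to stable)
t=9 Δ0: clk=1 s1=1 s0=0 s2=1
  Δ1: clk:1→0
  (1Δ to stable)
t=10 Δ0: clk=0 s1=1 s0=0 s2=1
  Δ1: clk:0→1
  Δ2: s2:1→0
  (2Δ to stable)
t=11 Δ0: clk=1 s1=1 s0=0 s2=0
  Δ1: clk:1→0
  (1Δ to stable)
t=12 Δ0: clk=0 s1=1 s0=0 s2=0
  Δ1: clk:0→1
  Δ2: s0:0→1, s2:0→1
  Δ3: s1:1→0
  (3Δ to stable)
t=13 Δ0: clk=1 s1=0 s0=1 s2=1
  Δ1: clk:1→0
  (1Δ to stable)
t=14 Δ0: clk=0 s1=0 s0=1 s2=1
  Δ1: clk:0→1
  Δ2: s2:1→0
  (2Δ to stable)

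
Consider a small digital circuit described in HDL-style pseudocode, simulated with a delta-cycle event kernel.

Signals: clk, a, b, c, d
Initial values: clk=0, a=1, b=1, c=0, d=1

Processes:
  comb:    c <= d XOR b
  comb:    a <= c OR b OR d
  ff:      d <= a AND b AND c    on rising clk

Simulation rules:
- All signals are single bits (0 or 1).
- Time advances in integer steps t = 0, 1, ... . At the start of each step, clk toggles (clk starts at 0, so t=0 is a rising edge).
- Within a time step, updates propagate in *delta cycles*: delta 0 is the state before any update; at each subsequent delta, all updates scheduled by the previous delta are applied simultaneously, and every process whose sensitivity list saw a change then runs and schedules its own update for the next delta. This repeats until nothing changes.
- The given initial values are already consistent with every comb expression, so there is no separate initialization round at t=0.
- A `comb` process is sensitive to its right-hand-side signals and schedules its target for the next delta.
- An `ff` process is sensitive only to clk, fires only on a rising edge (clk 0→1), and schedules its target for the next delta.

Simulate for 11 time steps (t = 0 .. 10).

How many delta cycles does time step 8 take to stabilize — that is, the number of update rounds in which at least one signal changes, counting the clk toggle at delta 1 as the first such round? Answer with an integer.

3

t0.Δ0 d=1 a=1 c=0 b=1 clk=0
t0.Δ1 d=1 a=1 c=0 b=1 clk=1
t0.Δ2 d=0 a=1 c=0 b=1 clk=1
t0.Δ3 d=0 a=1 c=1 b=1 clk=1
t1.Δ0 d=0 a=1 c=1 b=1 clk=1
t1.Δ1 d=0 a=1 c=1 b=1 clk=0
t2.Δ0 d=0 a=1 c=1 b=1 clk=0
t2.Δ1 d=0 a=1 c=1 b=1 clk=1
t2.Δ2 d=1 a=1 c=1 b=1 clk=1
t2.Δ3 d=1 a=1 c=0 b=1 clk=1
t3.Δ0 d=1 a=1 c=0 b=1 clk=1
t3.Δ1 d=1 a=1 c=0 b=1 clk=0
t4.Δ0 d=1 a=1 c=0 b=1 clk=0
t4.Δ1 d=1 a=1 c=0 b=1 clk=1
t4.Δ2 d=0 a=1 c=0 b=1 clk=1
t4.Δ3 d=0 a=1 c=1 b=1 clk=1
t5.Δ0 d=0 a=1 c=1 b=1 clk=1
t5.Δ1 d=0 a=1 c=1 b=1 clk=0
t6.Δ0 d=0 a=1 c=1 b=1 clk=0
t6.Δ1 d=0 a=1 c=1 b=1 clk=1
t6.Δ2 d=1 a=1 c=1 b=1 clk=1
t6.Δ3 d=1 a=1 c=0 b=1 clk=1
t7.Δ0 d=1 a=1 c=0 b=1 clk=1
t7.Δ1 d=1 a=1 c=0 b=1 clk=0
t8.Δ0 d=1 a=1 c=0 b=1 clk=0
t8.Δ1 d=1 a=1 c=0 b=1 clk=1
t8.Δ2 d=0 a=1 c=0 b=1 clk=1
t8.Δ3 d=0 a=1 c=1 b=1 clk=1
t9.Δ0 d=0 a=1 c=1 b=1 clk=1
t9.Δ1 d=0 a=1 c=1 b=1 clk=0
t10.Δ0 d=0 a=1 c=1 b=1 clk=0
t10.Δ1 d=0 a=1 c=1 b=1 clk=1
t10.Δ2 d=1 a=1 c=1 b=1 clk=1
t10.Δ3 d=1 a=1 c=0 b=1 clk=1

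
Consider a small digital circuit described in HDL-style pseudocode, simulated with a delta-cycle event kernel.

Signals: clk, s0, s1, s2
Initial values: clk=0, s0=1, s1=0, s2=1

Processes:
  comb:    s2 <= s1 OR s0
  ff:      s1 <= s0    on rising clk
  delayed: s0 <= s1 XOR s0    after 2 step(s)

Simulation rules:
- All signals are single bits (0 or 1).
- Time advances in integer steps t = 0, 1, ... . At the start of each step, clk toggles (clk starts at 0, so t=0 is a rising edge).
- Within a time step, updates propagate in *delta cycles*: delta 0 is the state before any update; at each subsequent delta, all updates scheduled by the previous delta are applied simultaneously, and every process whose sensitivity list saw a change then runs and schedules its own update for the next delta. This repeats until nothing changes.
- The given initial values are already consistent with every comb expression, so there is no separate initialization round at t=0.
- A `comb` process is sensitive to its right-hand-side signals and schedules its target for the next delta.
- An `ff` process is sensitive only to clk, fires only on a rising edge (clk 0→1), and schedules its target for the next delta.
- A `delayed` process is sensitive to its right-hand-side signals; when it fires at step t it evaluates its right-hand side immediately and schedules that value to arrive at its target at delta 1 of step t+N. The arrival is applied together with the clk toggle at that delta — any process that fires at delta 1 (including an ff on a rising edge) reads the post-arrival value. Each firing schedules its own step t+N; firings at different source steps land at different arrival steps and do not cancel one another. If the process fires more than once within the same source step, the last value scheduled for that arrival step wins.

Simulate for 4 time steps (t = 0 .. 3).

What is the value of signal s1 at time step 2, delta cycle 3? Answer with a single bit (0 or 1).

0

t0.Δ0 clk=0 s0=1 s1=0 s2=1
t0.Δ1 clk=1 s0=1 s1=0 s2=1
t0.Δ2 clk=1 s0=1 s1=1 s2=1
t1.Δ0 clk=1 s0=1 s1=1 s2=1
t1.Δ1 clk=0 s0=1 s1=1 s2=1
t2.Δ0 clk=0 s0=1 s1=1 s2=1
t2.Δ1 clk=1 s0=0 s1=1 s2=1
t2.Δ2 clk=1 s0=0 s1=0 s2=1
t2.Δ3 clk=1 s0=0 s1=0 s2=0
t3.Δ0 clk=1 s0=0 s1=0 s2=0
t3.Δ1 clk=0 s0=0 s1=0 s2=0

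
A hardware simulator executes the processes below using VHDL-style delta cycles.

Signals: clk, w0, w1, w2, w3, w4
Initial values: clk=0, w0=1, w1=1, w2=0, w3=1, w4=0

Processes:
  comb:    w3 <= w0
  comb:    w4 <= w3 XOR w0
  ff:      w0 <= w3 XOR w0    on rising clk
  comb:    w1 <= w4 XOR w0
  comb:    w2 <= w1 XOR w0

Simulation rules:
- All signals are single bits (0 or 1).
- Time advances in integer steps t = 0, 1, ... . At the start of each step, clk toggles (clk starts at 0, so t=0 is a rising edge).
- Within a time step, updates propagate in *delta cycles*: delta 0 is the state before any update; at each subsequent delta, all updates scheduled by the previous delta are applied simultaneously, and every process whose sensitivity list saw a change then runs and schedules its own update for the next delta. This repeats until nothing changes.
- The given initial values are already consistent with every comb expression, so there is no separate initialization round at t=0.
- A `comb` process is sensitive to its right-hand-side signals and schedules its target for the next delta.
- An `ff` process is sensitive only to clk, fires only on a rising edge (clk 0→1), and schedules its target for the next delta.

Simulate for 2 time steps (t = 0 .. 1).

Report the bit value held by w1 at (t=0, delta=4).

t=0 Δ0: w0=1 w4=0 clk=0 w3=1 w1=1 w2=0
  Δ1: clk:0→1
  Δ2: w0:1→0
  Δ3: w4:0→1, w3:1→0, w1:1→0, w2:0→1
  Δ4: w4:1→0, w1:0→1, w2:1→0
  Δ5: w1:1→0, w2:0→1
  Δ6: w2:1→0
  (6Δ to stable)
t=1 Δ0: w0=0 w4=0 clk=1 w3=0 w1=0 w2=0
  Δ1: clk:1→0
  (1Δ to stable)

1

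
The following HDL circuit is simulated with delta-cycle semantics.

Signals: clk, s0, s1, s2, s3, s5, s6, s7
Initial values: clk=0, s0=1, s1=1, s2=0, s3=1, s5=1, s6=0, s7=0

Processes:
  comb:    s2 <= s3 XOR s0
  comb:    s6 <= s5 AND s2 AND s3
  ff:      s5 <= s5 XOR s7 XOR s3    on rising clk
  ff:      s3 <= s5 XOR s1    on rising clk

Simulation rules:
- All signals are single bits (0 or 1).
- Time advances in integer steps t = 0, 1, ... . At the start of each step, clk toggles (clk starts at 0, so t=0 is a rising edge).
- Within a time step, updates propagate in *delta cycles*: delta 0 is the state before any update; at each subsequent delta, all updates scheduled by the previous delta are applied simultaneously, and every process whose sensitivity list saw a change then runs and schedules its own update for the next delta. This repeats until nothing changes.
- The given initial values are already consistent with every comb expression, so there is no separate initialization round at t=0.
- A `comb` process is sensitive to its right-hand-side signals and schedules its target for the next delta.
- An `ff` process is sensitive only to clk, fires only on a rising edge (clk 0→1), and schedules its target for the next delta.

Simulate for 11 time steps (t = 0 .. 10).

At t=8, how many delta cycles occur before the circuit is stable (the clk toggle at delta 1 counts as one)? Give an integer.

3

t=0 Δ0: s6=0 s1=1 s5=1 s0=1 clk=0 s2=0 s3=1 s7=0
  Δ1: clk:0→1
  Δ2: s5:1→0, s3:1→0
  Δ3: s2:0→1
  (3Δ to stable)
t=1 Δ0: s6=0 s1=1 s5=0 s0=1 clk=1 s2=1 s3=0 s7=0
  Δ1: clk:1→0
  (1Δ to stable)
t=2 Δ0: s6=0 s1=1 s5=0 s0=1 clk=0 s2=1 s3=0 s7=0
  Δ1: clk:0→1
  Δ2: s3:0→1
  Δ3: s2:1→0
  (3Δ to stable)
t=3 Δ0: s6=0 s1=1 s5=0 s0=1 clk=1 s2=0 s3=1 s7=0
  Δ1: clk:1→0
  (1Δ to stable)
t=4 Δ0: s6=0 s1=1 s5=0 s0=1 clk=0 s2=0 s3=1 s7=0
  Δ1: clk:0→1
  Δ2: s5:0→1
  (2Δ to stable)
t=5 Δ0: s6=0 s1=1 s5=1 s0=1 clk=1 s2=0 s3=1 s7=0
  Δ1: clk:1→0
  (1Δ to stable)
t=6 Δ0: s6=0 s1=1 s5=1 s0=1 clk=0 s2=0 s3=1 s7=0
  Δ1: clk:0→1
  Δ2: s5:1→0, s3:1→0
  Δ3: s2:0→1
  (3Δ to stable)
t=7 Δ0: s6=0 s1=1 s5=0 s0=1 clk=1 s2=1 s3=0 s7=0
  Δ1: clk:1→0
  (1Δ to stable)
t=8 Δ0: s6=0 s1=1 s5=0 s0=1 clk=0 s2=1 s3=0 s7=0
  Δ1: clk:0→1
  Δ2: s3:0→1
  Δ3: s2:1→0
  (3Δ to stable)
t=9 Δ0: s6=0 s1=1 s5=0 s0=1 clk=1 s2=0 s3=1 s7=0
  Δ1: clk:1→0
  (1Δ to stable)
t=10 Δ0: s6=0 s1=1 s5=0 s0=1 clk=0 s2=0 s3=1 s7=0
  Δ1: clk:0→1
  Δ2: s5:0→1
  (2Δ to stable)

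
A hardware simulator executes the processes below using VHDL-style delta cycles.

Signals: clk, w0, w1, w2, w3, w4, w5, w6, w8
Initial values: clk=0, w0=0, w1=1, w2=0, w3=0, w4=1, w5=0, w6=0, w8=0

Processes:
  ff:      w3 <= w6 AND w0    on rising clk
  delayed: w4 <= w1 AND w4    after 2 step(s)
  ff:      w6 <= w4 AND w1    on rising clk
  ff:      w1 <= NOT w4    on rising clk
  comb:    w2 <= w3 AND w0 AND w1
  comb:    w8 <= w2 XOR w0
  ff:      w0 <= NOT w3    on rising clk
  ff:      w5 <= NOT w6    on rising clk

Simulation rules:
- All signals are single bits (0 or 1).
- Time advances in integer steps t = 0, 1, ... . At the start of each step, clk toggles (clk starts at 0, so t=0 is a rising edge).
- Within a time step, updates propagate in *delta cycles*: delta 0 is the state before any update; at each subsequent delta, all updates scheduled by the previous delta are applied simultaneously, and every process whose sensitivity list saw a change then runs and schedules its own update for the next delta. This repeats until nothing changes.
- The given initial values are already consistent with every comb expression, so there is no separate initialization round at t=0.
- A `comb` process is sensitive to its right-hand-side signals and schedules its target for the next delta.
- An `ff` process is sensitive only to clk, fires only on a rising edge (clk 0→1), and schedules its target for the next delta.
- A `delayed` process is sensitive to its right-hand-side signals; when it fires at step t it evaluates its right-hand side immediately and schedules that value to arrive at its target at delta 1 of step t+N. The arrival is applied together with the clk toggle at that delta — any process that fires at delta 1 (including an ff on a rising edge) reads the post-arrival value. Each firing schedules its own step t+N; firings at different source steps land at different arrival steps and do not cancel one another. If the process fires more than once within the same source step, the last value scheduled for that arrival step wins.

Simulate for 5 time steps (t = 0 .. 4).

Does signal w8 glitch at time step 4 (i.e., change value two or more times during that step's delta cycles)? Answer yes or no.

yes

[bits: w2,w3,w5,clk,w1,w4,w8,w6,w0]
t=0: Δ0=000011000 Δ1=000111000 Δ2=001101011 Δ3=001101111 | 3Δ
t=1: Δ0=001101111 Δ1=001001111 | 1Δ
t=2: Δ0=001001111 Δ1=001100111 Δ2=010110101 Δ3=110110101 Δ4=110110001 | 4Δ
t=3: Δ0=110110001 Δ1=110010001 | 1Δ
t=4: Δ0=110010001 Δ1=110110001 Δ2=101110000 Δ3=001110100 Δ4=001110000 | 4Δ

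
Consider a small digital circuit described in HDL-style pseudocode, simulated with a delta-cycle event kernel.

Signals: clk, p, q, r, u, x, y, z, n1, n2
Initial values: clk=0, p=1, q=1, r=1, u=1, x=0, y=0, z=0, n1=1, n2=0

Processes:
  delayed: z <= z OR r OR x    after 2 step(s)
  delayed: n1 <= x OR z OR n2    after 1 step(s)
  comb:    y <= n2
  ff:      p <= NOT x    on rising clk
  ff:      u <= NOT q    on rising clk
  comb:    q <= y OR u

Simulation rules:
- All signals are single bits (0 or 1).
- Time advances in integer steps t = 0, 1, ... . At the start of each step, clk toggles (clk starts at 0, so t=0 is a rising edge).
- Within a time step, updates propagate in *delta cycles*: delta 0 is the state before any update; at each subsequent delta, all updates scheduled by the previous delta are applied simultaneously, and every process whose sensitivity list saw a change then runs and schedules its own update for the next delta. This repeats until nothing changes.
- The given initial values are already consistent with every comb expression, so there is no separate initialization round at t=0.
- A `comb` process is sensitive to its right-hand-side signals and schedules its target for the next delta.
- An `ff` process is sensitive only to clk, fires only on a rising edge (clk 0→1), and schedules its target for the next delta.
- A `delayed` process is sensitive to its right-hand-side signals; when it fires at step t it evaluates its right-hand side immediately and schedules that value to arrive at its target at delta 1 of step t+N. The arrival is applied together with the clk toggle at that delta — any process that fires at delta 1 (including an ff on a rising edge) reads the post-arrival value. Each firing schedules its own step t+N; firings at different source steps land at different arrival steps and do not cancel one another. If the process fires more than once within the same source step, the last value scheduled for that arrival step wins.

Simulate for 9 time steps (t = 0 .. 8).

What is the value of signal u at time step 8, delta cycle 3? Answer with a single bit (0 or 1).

0

[bits: q,clk,p,y,z,u,x,n1,r,n2]
t=0: Δ0=1010010110 Δ1=1110010110 Δ2=1110000110 Δ3=0110000110 | 3Δ
t=1: Δ0=0110000110 Δ1=0010000110 | 1Δ
t=2: Δ0=0010000110 Δ1=0110000110 Δ2=0110010110 Δ3=1110010110 | 3Δ
t=3: Δ0=1110010110 Δ1=1010010110 | 1Δ
t=4: Δ0=1010010110 Δ1=1110010110 Δ2=1110000110 Δ3=0110000110 | 3Δ
t=5: Δ0=0110000110 Δ1=0010000110 | 1Δ
t=6: Δ0=0010000110 Δ1=0110000110 Δ2=0110010110 Δ3=1110010110 | 3Δ
t=7: Δ0=1110010110 Δ1=1010010110 | 1Δ
t=8: Δ0=1010010110 Δ1=1110010110 Δ2=1110000110 Δ3=0110000110 | 3Δ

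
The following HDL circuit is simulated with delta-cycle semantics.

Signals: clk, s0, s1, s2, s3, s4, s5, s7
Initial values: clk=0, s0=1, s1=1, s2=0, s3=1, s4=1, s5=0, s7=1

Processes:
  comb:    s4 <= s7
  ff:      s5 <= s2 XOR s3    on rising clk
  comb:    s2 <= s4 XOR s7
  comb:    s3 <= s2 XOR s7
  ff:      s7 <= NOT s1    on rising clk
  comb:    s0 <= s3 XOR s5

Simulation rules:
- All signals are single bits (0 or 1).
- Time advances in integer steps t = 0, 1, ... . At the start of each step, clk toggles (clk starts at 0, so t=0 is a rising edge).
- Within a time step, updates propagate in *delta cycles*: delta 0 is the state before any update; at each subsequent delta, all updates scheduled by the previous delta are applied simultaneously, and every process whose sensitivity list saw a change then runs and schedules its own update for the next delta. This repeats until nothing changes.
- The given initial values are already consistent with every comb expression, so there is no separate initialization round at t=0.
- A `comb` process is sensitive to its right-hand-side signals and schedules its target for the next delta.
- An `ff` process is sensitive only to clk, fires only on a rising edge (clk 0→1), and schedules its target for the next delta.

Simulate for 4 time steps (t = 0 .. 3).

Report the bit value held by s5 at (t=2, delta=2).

[bits: s1,clk,s0,s4,s5,s7,s2,s3]
t=0: Δ0=10110101 Δ1=11110101 Δ2=11111001 Δ3=11001010 Δ4=11101001 Δ5=11001000 Δ6=11101000 | 6Δ
t=1: Δ0=11101000 Δ1=10101000 | 1Δ
t=2: Δ0=10101000 Δ1=11101000 Δ2=11100000 Δ3=11000000 | 3Δ
t=3: Δ0=11000000 Δ1=10000000 | 1Δ

0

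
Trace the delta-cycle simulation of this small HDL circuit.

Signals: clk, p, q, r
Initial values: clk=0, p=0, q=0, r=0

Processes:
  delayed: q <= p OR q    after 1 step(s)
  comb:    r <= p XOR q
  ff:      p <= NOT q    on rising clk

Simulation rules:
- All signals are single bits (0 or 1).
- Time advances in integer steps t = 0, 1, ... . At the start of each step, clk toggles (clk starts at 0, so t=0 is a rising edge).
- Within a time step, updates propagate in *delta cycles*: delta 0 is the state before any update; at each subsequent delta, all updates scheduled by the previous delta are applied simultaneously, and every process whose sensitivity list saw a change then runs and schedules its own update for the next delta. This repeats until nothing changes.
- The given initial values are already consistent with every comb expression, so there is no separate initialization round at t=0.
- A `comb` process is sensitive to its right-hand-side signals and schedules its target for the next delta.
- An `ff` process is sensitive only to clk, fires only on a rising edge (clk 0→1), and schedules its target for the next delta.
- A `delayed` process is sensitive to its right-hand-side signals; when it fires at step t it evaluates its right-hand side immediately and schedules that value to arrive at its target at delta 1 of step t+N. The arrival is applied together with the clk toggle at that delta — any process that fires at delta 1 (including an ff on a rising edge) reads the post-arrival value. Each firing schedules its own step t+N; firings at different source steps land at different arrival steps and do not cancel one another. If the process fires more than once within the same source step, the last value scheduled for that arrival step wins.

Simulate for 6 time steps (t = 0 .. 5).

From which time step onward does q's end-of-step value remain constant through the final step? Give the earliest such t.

1

t=0 Δ0: clk=0 p=0 q=0 r=0
  Δ1: clk:0→1
  Δ2: p:0→1
  Δ3: r:0→1
  (3Δ to stable)
t=1 Δ0: clk=1 p=1 q=0 r=1
  Δ1: clk:1→0, q:0→1
  Δ2: r:1→0
  (2Δ to stable)
t=2 Δ0: clk=0 p=1 q=1 r=0
  Δ1: clk:0→1
  Δ2: p:1→0
  Δ3: r:0→1
  (3Δ to stable)
t=3 Δ0: clk=1 p=0 q=1 r=1
  Δ1: clk:1→0
  (1Δ to stable)
t=4 Δ0: clk=0 p=0 q=1 r=1
  Δ1: clk:0→1
  (1Δ to stable)
t=5 Δ0: clk=1 p=0 q=1 r=1
  Δ1: clk:1→0
  (1Δ to stable)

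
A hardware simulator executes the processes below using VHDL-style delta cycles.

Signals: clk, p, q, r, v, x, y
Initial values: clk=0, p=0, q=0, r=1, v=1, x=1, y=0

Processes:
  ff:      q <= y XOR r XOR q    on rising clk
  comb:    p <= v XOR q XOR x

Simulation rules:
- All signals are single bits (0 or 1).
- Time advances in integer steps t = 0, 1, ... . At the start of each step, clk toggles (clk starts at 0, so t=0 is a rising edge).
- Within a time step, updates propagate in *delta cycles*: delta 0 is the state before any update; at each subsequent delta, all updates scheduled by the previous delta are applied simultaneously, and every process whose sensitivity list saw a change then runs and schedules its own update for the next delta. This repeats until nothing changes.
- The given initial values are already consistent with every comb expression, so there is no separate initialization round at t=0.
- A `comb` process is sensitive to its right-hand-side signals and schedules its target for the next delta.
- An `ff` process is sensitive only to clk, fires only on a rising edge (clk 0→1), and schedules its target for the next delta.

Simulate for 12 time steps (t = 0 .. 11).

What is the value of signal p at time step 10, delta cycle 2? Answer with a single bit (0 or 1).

1

t=0 Δ0: v=1 clk=0 p=0 y=0 q=0 r=1 x=1
  Δ1: clk:0→1
  Δ2: q:0→1
  Δ3: p:0→1
  (3Δ to stable)
t=1 Δ0: v=1 clk=1 p=1 y=0 q=1 r=1 x=1
  Δ1: clk:1→0
  (1Δ to stable)
t=2 Δ0: v=1 clk=0 p=1 y=0 q=1 r=1 x=1
  Δ1: clk:0→1
  Δ2: q:1→0
  Δ3: p:1→0
  (3Δ to stable)
t=3 Δ0: v=1 clk=1 p=0 y=0 q=0 r=1 x=1
  Δ1: clk:1→0
  (1Δ to stable)
t=4 Δ0: v=1 clk=0 p=0 y=0 q=0 r=1 x=1
  Δ1: clk:0→1
  Δ2: q:0→1
  Δ3: p:0→1
  (3Δ to stable)
t=5 Δ0: v=1 clk=1 p=1 y=0 q=1 r=1 x=1
  Δ1: clk:1→0
  (1Δ to stable)
t=6 Δ0: v=1 clk=0 p=1 y=0 q=1 r=1 x=1
  Δ1: clk:0→1
  Δ2: q:1→0
  Δ3: p:1→0
  (3Δ to stable)
t=7 Δ0: v=1 clk=1 p=0 y=0 q=0 r=1 x=1
  Δ1: clk:1→0
  (1Δ to stable)
t=8 Δ0: v=1 clk=0 p=0 y=0 q=0 r=1 x=1
  Δ1: clk:0→1
  Δ2: q:0→1
  Δ3: p:0→1
  (3Δ to stable)
t=9 Δ0: v=1 clk=1 p=1 y=0 q=1 r=1 x=1
  Δ1: clk:1→0
  (1Δ to stable)
t=10 Δ0: v=1 clk=0 p=1 y=0 q=1 r=1 x=1
  Δ1: clk:0→1
  Δ2: q:1→0
  Δ3: p:1→0
  (3Δ to stable)
t=11 Δ0: v=1 clk=1 p=0 y=0 q=0 r=1 x=1
  Δ1: clk:1→0
  (1Δ to stable)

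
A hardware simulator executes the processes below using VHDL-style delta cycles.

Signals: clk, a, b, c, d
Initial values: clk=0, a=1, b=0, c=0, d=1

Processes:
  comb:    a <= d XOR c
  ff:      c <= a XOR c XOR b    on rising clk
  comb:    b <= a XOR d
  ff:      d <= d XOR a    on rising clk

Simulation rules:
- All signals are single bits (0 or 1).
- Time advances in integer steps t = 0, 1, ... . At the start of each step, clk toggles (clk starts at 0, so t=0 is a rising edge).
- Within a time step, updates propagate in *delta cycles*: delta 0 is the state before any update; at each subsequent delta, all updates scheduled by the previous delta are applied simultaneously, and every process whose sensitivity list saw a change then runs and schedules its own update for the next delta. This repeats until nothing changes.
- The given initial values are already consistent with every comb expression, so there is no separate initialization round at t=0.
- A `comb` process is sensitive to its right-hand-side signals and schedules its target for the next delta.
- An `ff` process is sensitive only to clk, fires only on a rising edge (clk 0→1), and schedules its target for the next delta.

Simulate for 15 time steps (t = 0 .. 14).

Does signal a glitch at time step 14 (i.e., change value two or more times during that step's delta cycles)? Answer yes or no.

t=0 Δ0: clk=0 d=1 a=1 b=0 c=0
  Δ1: clk:0→1
  Δ2: d:1→0, c:0→1
  Δ3: b:0→1
  (3Δ to stable)
t=1 Δ0: clk=1 d=0 a=1 b=1 c=1
  Δ1: clk:1→0
  (1Δ to stable)
t=2 Δ0: clk=0 d=0 a=1 b=1 c=1
  Δ1: clk:0→1
  Δ2: d:0→1
  Δ3: a:1→0, b:1→0
  Δ4: b:0→1
  (4Δ to stable)
t=3 Δ0: clk=1 d=1 a=0 b=1 c=1
  Δ1: clk:1→0
  (1Δ to stable)
t=4 Δ0: clk=0 d=1 a=0 b=1 c=1
  Δ1: clk:0→1
  Δ2: c:1→0
  Δ3: a:0→1
  Δ4: b:1→0
  (4Δ to stable)
t=5 Δ0: clk=1 d=1 a=1 b=0 c=0
  Δ1: clk:1→0
  (1Δ to stable)
t=6 Δ0: clk=0 d=1 a=1 b=0 c=0
  Δ1: clk:0→1
  Δ2: d:1→0, c:0→1
  Δ3: b:0→1
  (3Δ to stable)
t=7 Δ0: clk=1 d=0 a=1 b=1 c=1
  Δ1: clk:1→0
  (1Δ to stable)
t=8 Δ0: clk=0 d=0 a=1 b=1 c=1
  Δ1: clk:0→1
  Δ2: d:0→1
  Δ3: a:1→0, b:1→0
  Δ4: b:0→1
  (4Δ to stable)
t=9 Δ0: clk=1 d=1 a=0 b=1 c=1
  Δ1: clk:1→0
  (1Δ to stable)
t=10 Δ0: clk=0 d=1 a=0 b=1 c=1
  Δ1: clk:0→1
  Δ2: c:1→0
  Δ3: a:0→1
  Δ4: b:1→0
  (4Δ to stable)
t=11 Δ0: clk=1 d=1 a=1 b=0 c=0
  Δ1: clk:1→0
  (1Δ to stable)
t=12 Δ0: clk=0 d=1 a=1 b=0 c=0
  Δ1: clk:0→1
  Δ2: d:1→0, c:0→1
  Δ3: b:0→1
  (3Δ to stable)
t=13 Δ0: clk=1 d=0 a=1 b=1 c=1
  Δ1: clk:1→0
  (1Δ to stable)
t=14 Δ0: clk=0 d=0 a=1 b=1 c=1
  Δ1: clk:0→1
  Δ2: d:0→1
  Δ3: a:1→0, b:1→0
  Δ4: b:0→1
  (4Δ to stable)

no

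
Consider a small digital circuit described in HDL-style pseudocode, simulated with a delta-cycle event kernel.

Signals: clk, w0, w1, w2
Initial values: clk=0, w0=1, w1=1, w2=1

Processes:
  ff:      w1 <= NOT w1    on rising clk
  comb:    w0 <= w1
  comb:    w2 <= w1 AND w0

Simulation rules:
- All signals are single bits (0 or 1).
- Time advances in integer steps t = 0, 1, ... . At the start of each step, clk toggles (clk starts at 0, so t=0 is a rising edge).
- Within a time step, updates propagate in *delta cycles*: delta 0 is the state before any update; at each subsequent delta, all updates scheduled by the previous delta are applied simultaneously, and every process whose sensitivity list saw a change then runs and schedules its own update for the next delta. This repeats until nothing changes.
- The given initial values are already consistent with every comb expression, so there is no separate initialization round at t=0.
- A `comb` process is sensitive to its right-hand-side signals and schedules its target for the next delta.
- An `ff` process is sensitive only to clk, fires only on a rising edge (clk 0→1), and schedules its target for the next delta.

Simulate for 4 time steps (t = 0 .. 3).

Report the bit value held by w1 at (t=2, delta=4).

[bits: w1,w0,clk,w2]
t=0: Δ0=1101 Δ1=1111 Δ2=0111 Δ3=0010 | 3Δ
t=1: Δ0=0010 Δ1=0000 | 1Δ
t=2: Δ0=0000 Δ1=0010 Δ2=1010 Δ3=1110 Δ4=1111 | 4Δ
t=3: Δ0=1111 Δ1=1101 | 1Δ

1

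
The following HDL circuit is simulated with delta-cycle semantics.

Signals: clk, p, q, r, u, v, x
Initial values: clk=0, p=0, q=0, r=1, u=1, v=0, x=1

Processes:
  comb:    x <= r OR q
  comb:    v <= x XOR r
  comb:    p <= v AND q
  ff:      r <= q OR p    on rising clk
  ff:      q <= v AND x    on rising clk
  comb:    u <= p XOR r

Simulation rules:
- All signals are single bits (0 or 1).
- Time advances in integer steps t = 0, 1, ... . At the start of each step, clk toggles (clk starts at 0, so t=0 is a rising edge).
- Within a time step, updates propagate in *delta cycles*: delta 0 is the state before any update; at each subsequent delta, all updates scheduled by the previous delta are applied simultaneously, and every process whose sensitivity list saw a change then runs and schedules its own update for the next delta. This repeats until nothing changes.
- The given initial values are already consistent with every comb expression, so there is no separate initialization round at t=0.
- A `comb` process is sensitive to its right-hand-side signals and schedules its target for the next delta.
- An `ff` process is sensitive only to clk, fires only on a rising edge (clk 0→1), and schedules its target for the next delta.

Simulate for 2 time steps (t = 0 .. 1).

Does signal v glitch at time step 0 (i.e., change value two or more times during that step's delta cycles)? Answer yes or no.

[bits: q,u,p,clk,v,r,x]
t=0: Δ0=0100011 Δ1=0101011 Δ2=0101001 Δ3=0001100 Δ4=0001000 | 4Δ
t=1: Δ0=0001000 Δ1=0000000 | 1Δ

yes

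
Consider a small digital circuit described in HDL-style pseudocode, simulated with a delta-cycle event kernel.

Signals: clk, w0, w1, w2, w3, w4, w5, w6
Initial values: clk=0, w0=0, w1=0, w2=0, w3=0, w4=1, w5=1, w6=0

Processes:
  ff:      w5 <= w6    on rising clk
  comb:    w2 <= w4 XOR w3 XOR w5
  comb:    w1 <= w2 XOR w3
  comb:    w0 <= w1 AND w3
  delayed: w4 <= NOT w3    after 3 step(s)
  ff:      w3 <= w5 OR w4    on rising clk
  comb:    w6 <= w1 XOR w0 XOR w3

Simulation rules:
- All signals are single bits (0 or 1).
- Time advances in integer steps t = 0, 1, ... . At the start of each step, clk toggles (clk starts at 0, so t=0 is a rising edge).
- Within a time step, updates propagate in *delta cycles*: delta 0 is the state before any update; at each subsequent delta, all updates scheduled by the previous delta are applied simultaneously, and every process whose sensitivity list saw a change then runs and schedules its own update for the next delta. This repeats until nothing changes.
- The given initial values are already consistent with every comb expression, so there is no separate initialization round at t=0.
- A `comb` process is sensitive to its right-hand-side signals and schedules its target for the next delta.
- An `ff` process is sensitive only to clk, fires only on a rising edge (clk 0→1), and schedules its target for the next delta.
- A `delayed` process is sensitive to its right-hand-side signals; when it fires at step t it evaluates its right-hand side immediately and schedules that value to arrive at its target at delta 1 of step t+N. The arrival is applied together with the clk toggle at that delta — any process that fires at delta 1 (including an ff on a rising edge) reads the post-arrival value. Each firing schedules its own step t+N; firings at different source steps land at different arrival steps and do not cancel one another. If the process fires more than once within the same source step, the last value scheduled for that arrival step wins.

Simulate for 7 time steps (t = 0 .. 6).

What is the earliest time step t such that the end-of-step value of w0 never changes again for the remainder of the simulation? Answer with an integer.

3

t=0 Δ0: w3=0 w4=1 w5=1 clk=0 w6=0 w0=0 w1=0 w2=0
  Δ1: clk:0→1
  Δ2: w3:0→1, w5:1→0
  Δ3: w6:0→1, w1:0→1
  Δ4: w6:1→0, w0:0→1
  Δ5: w6:0→1
  (5Δ to stable)
t=1 Δ0: w3=1 w4=1 w5=0 clk=1 w6=1 w0=1 w1=1 w2=0
  Δ1: clk:1→0
  (1Δ to stable)
t=2 Δ0: w3=1 w4=1 w5=0 clk=0 w6=1 w0=1 w1=1 w2=0
  Δ1: clk:0→1
  Δ2: w5:0→1
  Δ3: w2:0→1
  Δ4: w1:1→0
  Δ5: w6:1→0, w0:1→0
  Δ6: w6:0→1
  (6Δ to stable)
t=3 Δ0: w3=1 w4=1 w5=1 clk=1 w6=1 w0=0 w1=0 w2=1
  Δ1: w4:1→0, clk:1→0
  Δ2: w2:1→0
  Δ3: w1:0→1
  Δ4: w6:1→0, w0:0→1
  Δ5: w6:0→1
  (5Δ to stable)
t=4 Δ0: w3=1 w4=0 w5=1 clk=0 w6=1 w0=1 w1=1 w2=0
  Δ1: clk:0→1
  (1Δ to stable)
t=5 Δ0: w3=1 w4=0 w5=1 clk=1 w6=1 w0=1 w1=1 w2=0
  Δ1: clk:1→0
  (1Δ to stable)
t=6 Δ0: w3=1 w4=0 w5=1 clk=0 w6=1 w0=1 w1=1 w2=0
  Δ1: clk:0→1
  (1Δ to stable)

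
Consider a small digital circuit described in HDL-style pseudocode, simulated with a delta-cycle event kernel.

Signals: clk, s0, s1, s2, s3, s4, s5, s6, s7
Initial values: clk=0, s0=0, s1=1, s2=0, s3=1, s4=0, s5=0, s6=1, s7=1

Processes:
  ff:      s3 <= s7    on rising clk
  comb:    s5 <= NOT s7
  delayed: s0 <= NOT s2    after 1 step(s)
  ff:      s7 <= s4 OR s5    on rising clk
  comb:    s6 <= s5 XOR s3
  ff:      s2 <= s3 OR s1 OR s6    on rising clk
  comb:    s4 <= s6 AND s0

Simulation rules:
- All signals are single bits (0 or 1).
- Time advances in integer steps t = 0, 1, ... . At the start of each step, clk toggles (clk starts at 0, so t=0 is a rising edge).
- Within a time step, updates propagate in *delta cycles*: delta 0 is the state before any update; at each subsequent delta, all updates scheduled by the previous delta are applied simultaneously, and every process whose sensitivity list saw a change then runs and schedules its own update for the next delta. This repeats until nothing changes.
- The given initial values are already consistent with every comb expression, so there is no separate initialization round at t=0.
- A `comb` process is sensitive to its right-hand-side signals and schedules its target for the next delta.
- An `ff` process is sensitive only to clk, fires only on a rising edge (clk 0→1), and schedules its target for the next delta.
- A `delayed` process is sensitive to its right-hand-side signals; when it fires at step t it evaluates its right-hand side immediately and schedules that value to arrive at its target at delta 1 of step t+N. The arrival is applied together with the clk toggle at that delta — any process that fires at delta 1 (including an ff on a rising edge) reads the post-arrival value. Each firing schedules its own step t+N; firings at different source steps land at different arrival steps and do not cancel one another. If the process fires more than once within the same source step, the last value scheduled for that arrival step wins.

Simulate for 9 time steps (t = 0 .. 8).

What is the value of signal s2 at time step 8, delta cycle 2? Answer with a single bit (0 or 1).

t0.Δ0 clk=0 s1=1 s3=1 s7=1 s5=0 s4=0 s2=0 s0=0 s6=1
t0.Δ1 clk=1 s1=1 s3=1 s7=1 s5=0 s4=0 s2=0 s0=0 s6=1
t0.Δ2 clk=1 s1=1 s3=1 s7=0 s5=0 s4=0 s2=1 s0=0 s6=1
t0.Δ3 clk=1 s1=1 s3=1 s7=0 s5=1 s4=0 s2=1 s0=0 s6=1
t0.Δ4 clk=1 s1=1 s3=1 s7=0 s5=1 s4=0 s2=1 s0=0 s6=0
t1.Δ0 clk=1 s1=1 s3=1 s7=0 s5=1 s4=0 s2=1 s0=0 s6=0
t1.Δ1 clk=0 s1=1 s3=1 s7=0 s5=1 s4=0 s2=1 s0=0 s6=0
t2.Δ0 clk=0 s1=1 s3=1 s7=0 s5=1 s4=0 s2=1 s0=0 s6=0
t2.Δ1 clk=1 s1=1 s3=1 s7=0 s5=1 s4=0 s2=1 s0=0 s6=0
t2.Δ2 clk=1 s1=1 s3=0 s7=1 s5=1 s4=0 s2=1 s0=0 s6=0
t2.Δ3 clk=1 s1=1 s3=0 s7=1 s5=0 s4=0 s2=1 s0=0 s6=1
t2.Δ4 clk=1 s1=1 s3=0 s7=1 s5=0 s4=0 s2=1 s0=0 s6=0
t3.Δ0 clk=1 s1=1 s3=0 s7=1 s5=0 s4=0 s2=1 s0=0 s6=0
t3.Δ1 clk=0 s1=1 s3=0 s7=1 s5=0 s4=0 s2=1 s0=0 s6=0
t4.Δ0 clk=0 s1=1 s3=0 s7=1 s5=0 s4=0 s2=1 s0=0 s6=0
t4.Δ1 clk=1 s1=1 s3=0 s7=1 s5=0 s4=0 s2=1 s0=0 s6=0
t4.Δ2 clk=1 s1=1 s3=1 s7=0 s5=0 s4=0 s2=1 s0=0 s6=0
t4.Δ3 clk=1 s1=1 s3=1 s7=0 s5=1 s4=0 s2=1 s0=0 s6=1
t4.Δ4 clk=1 s1=1 s3=1 s7=0 s5=1 s4=0 s2=1 s0=0 s6=0
t5.Δ0 clk=1 s1=1 s3=1 s7=0 s5=1 s4=0 s2=1 s0=0 s6=0
t5.Δ1 clk=0 s1=1 s3=1 s7=0 s5=1 s4=0 s2=1 s0=0 s6=0
t6.Δ0 clk=0 s1=1 s3=1 s7=0 s5=1 s4=0 s2=1 s0=0 s6=0
t6.Δ1 clk=1 s1=1 s3=1 s7=0 s5=1 s4=0 s2=1 s0=0 s6=0
t6.Δ2 clk=1 s1=1 s3=0 s7=1 s5=1 s4=0 s2=1 s0=0 s6=0
t6.Δ3 clk=1 s1=1 s3=0 s7=1 s5=0 s4=0 s2=1 s0=0 s6=1
t6.Δ4 clk=1 s1=1 s3=0 s7=1 s5=0 s4=0 s2=1 s0=0 s6=0
t7.Δ0 clk=1 s1=1 s3=0 s7=1 s5=0 s4=0 s2=1 s0=0 s6=0
t7.Δ1 clk=0 s1=1 s3=0 s7=1 s5=0 s4=0 s2=1 s0=0 s6=0
t8.Δ0 clk=0 s1=1 s3=0 s7=1 s5=0 s4=0 s2=1 s0=0 s6=0
t8.Δ1 clk=1 s1=1 s3=0 s7=1 s5=0 s4=0 s2=1 s0=0 s6=0
t8.Δ2 clk=1 s1=1 s3=1 s7=0 s5=0 s4=0 s2=1 s0=0 s6=0
t8.Δ3 clk=1 s1=1 s3=1 s7=0 s5=1 s4=0 s2=1 s0=0 s6=1
t8.Δ4 clk=1 s1=1 s3=1 s7=0 s5=1 s4=0 s2=1 s0=0 s6=0

1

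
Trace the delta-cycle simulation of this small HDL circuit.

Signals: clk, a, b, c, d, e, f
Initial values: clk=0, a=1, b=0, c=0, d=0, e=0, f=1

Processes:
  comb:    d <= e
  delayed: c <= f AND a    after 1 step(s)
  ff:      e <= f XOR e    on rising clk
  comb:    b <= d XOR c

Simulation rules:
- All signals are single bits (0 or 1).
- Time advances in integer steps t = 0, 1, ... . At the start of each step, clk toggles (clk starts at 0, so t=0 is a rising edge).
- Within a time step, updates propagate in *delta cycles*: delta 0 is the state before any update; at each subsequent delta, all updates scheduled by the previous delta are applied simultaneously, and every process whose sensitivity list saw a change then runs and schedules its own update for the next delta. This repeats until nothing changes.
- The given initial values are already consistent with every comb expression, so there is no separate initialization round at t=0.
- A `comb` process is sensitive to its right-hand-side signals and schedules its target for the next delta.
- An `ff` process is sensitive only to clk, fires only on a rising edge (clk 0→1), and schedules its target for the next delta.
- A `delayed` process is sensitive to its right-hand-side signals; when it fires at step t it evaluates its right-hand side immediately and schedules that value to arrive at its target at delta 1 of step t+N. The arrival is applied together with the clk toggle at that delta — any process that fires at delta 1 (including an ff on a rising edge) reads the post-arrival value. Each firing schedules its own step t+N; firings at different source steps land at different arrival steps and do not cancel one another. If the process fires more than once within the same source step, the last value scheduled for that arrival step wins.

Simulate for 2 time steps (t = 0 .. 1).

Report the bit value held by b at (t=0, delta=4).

1

[bits: f,a,e,b,clk,c,d]
t=0: Δ0=1100000 Δ1=1100100 Δ2=1110100 Δ3=1110101 Δ4=1111101 | 4Δ
t=1: Δ0=1111101 Δ1=1111001 | 1Δ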